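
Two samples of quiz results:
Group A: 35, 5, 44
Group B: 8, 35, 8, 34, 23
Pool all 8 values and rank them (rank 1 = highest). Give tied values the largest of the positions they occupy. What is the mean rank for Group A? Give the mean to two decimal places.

Sorted (descending): 44, 35, 35, 34, 23, 8, 8, 5
The 2 values of 35 occupy positions 2–3 → each gets rank 3.
The 2 values of 8 occupy positions 6–7 → each gets rank 7.
Group A values → pooled ranks: 35→3, 5→8, 44→1
Mean rank = (3 + 8 + 1) / 3 = 4.00

4.00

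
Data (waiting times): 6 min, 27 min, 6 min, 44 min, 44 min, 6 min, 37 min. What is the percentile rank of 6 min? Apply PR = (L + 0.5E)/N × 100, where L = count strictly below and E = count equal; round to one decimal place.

N = 7.
Strictly below 6: 0. Equal to 6: 3.
PR = (0 + 0.5·3)/7 × 100 = 21.4

21.4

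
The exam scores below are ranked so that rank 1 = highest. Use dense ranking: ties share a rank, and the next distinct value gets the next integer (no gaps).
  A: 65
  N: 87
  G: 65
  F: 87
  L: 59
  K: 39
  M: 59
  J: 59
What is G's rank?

Sorted (descending): 87, 87, 65, 65, 59, 59, 59, 39
The 2 values of 87 share dense rank 1.
The 2 values of 65 share dense rank 2.
The 3 values of 59 share dense rank 3.
Remaining distinct values take the next consecutive integers.
G has value 65 → rank 2.

2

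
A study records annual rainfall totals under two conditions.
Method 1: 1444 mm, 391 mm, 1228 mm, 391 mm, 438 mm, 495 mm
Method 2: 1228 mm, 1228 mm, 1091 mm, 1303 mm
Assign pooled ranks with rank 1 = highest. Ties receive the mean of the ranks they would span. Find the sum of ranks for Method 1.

Sorted (descending): 1444, 1303, 1228, 1228, 1228, 1091, 495, 438, 391, 391
The 3 values of 1228 occupy positions 3–5 → average rank 4.
The 2 values of 391 occupy positions 9–10 → average rank (9+10)/2 = 9.5.
Method 1 values → pooled ranks: 1444→1, 391→9.5, 1228→4, 391→9.5, 438→8, 495→7
Rank sum = 1 + 9.5 + 4 + 9.5 + 8 + 7 = 39

39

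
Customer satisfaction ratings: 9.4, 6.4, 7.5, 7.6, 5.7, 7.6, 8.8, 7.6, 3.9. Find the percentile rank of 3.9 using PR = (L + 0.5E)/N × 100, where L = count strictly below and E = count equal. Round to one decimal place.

5.6

N = 9.
Strictly below 3.9: 0. Equal to 3.9: 1.
PR = (0 + 0.5·1)/9 × 100 = 5.6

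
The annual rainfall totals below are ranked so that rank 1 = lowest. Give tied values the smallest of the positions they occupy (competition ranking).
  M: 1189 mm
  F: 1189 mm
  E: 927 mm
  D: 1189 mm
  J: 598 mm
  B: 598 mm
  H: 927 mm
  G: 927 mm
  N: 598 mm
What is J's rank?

Sorted (ascending): 598, 598, 598, 927, 927, 927, 1189, 1189, 1189
The 3 values of 598 occupy positions 1–3 → each gets rank 1.
The 3 values of 927 occupy positions 4–6 → each gets rank 4.
The 3 values of 1189 occupy positions 7–9 → each gets rank 7.
J has value 598 mm → rank 1.

1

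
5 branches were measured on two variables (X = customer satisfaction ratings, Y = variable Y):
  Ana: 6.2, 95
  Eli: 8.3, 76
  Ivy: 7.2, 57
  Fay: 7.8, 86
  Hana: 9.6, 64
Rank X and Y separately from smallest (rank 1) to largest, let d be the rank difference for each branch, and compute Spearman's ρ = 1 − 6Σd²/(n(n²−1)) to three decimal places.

Ranks of variable 1: 1, 4, 2, 3, 5
Ranks of variable 2: 5, 3, 1, 4, 2
d = r₁ − r₂: -4, 1, 1, -1, 3
d²: 16, 1, 1, 1, 9; Σd² = 28
ρ = 1 − 6·28/(5·24) = 1 − 168/120 = -0.400

-0.400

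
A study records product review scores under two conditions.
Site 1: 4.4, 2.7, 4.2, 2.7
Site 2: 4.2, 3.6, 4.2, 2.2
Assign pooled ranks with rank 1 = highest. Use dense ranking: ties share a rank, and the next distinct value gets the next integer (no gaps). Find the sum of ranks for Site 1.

Sorted (descending): 4.4, 4.2, 4.2, 4.2, 3.6, 2.7, 2.7, 2.2
The 3 values of 4.2 share dense rank 2.
The 2 values of 2.7 share dense rank 4.
Remaining distinct values take the next consecutive integers.
Site 1 values → pooled ranks: 4.4→1, 2.7→4, 4.2→2, 2.7→4
Rank sum = 1 + 4 + 2 + 4 = 11

11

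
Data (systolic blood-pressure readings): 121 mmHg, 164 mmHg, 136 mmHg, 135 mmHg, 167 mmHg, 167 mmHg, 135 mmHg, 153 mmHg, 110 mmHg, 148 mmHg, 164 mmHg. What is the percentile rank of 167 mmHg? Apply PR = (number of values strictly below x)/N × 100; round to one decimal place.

N = 11.
Strictly below 167: 9. Equal to 167: 2.
PR = 9/11 × 100 = 81.8

81.8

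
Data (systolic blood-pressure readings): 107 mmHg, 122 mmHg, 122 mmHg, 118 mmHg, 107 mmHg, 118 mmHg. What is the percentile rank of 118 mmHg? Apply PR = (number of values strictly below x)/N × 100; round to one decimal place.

33.3

N = 6.
Strictly below 118: 2. Equal to 118: 2.
PR = 2/6 × 100 = 33.3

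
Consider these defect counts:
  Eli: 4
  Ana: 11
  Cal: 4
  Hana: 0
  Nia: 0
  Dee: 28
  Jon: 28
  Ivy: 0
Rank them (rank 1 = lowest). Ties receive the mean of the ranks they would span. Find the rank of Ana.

Sorted (ascending): 0, 0, 0, 4, 4, 11, 28, 28
The 3 values of 0 occupy positions 1–3 → average rank 2.
The 2 values of 4 occupy positions 4–5 → average rank (4+5)/2 = 4.5.
The 2 values of 28 occupy positions 7–8 → average rank (7+8)/2 = 7.5.
Ana has value 11 → rank 6.

6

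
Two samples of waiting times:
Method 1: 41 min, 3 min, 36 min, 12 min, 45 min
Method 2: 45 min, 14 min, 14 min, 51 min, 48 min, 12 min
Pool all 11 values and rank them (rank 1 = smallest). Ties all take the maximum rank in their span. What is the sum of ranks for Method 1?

Sorted (ascending): 3, 12, 12, 14, 14, 36, 41, 45, 45, 48, 51
The 2 values of 12 occupy positions 2–3 → each gets rank 3.
The 2 values of 14 occupy positions 4–5 → each gets rank 5.
The 2 values of 45 occupy positions 8–9 → each gets rank 9.
Method 1 values → pooled ranks: 41→7, 3→1, 36→6, 12→3, 45→9
Rank sum = 7 + 1 + 6 + 3 + 9 = 26

26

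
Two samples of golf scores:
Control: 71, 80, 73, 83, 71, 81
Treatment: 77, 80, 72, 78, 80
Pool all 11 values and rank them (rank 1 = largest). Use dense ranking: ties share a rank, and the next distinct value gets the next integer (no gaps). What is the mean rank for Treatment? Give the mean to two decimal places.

Sorted (descending): 83, 81, 80, 80, 80, 78, 77, 73, 72, 71, 71
The 3 values of 80 share dense rank 3.
The 2 values of 71 share dense rank 8.
Remaining distinct values take the next consecutive integers.
Treatment values → pooled ranks: 77→5, 80→3, 72→7, 78→4, 80→3
Mean rank = (5 + 3 + 7 + 4 + 3) / 5 = 4.40

4.40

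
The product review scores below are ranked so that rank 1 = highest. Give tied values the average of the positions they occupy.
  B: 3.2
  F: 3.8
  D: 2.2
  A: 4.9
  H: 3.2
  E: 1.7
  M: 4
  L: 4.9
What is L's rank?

1.5

Sorted (descending): 4.9, 4.9, 4, 3.8, 3.2, 3.2, 2.2, 1.7
The 2 values of 4.9 occupy positions 1–2 → average rank (1+2)/2 = 1.5.
The 2 values of 3.2 occupy positions 5–6 → average rank (5+6)/2 = 5.5.
L has value 4.9 → rank 1.5.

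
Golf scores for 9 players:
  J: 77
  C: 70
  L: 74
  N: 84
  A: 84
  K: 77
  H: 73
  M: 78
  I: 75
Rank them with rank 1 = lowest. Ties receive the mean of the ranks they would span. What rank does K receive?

5.5

Sorted (ascending): 70, 73, 74, 75, 77, 77, 78, 84, 84
The 2 values of 77 occupy positions 5–6 → average rank (5+6)/2 = 5.5.
The 2 values of 84 occupy positions 8–9 → average rank (8+9)/2 = 8.5.
K has value 77 → rank 5.5.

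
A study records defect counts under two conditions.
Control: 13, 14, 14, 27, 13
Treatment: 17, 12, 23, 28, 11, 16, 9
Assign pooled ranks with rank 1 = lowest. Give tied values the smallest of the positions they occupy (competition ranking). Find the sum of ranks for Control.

31

Sorted (ascending): 9, 11, 12, 13, 13, 14, 14, 16, 17, 23, 27, 28
The 2 values of 13 occupy positions 4–5 → each gets rank 4.
The 2 values of 14 occupy positions 6–7 → each gets rank 6.
Control values → pooled ranks: 13→4, 14→6, 14→6, 27→11, 13→4
Rank sum = 4 + 6 + 6 + 11 + 4 = 31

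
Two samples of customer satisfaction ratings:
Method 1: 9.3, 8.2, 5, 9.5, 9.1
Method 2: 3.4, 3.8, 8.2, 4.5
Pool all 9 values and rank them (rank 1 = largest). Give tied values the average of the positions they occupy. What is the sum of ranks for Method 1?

Sorted (descending): 9.5, 9.3, 9.1, 8.2, 8.2, 5, 4.5, 3.8, 3.4
The 2 values of 8.2 occupy positions 4–5 → average rank (4+5)/2 = 4.5.
Method 1 values → pooled ranks: 9.3→2, 8.2→4.5, 5→6, 9.5→1, 9.1→3
Rank sum = 2 + 4.5 + 6 + 1 + 3 = 16.5

16.5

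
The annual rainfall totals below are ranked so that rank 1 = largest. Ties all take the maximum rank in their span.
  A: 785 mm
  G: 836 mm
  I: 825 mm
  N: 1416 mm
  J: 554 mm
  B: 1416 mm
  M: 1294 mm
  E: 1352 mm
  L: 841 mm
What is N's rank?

2

Sorted (descending): 1416, 1416, 1352, 1294, 841, 836, 825, 785, 554
The 2 values of 1416 occupy positions 1–2 → each gets rank 2.
N has value 1416 mm → rank 2.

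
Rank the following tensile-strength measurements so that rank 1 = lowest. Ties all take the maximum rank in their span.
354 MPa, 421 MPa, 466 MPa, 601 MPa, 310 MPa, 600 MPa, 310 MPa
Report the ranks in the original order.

3, 4, 5, 7, 2, 6, 2

Sorted (ascending): 310, 310, 354, 421, 466, 600, 601
The 2 values of 310 occupy positions 1–2 → each gets rank 2.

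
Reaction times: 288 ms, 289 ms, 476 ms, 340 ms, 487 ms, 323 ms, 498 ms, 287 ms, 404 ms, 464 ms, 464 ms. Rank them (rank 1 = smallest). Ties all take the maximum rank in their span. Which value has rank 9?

476

Sorted (ascending): 287, 288, 289, 323, 340, 404, 464, 464, 476, 487, 498
The 2 values of 464 occupy positions 7–8 → each gets rank 8.
Rank 9 → value 476.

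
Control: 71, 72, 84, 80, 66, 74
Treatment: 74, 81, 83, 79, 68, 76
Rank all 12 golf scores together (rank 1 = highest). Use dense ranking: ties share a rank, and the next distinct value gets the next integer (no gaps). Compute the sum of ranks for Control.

40

Sorted (descending): 84, 83, 81, 80, 79, 76, 74, 74, 72, 71, 68, 66
The 2 values of 74 share dense rank 7.
Remaining distinct values take the next consecutive integers.
Control values → pooled ranks: 71→9, 72→8, 84→1, 80→4, 66→11, 74→7
Rank sum = 9 + 8 + 1 + 4 + 11 + 7 = 40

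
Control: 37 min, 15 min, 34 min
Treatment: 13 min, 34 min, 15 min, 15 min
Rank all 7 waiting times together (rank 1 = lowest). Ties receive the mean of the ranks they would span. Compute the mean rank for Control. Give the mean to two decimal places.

Sorted (ascending): 13, 15, 15, 15, 34, 34, 37
The 3 values of 15 occupy positions 2–4 → average rank 3.
The 2 values of 34 occupy positions 5–6 → average rank (5+6)/2 = 5.5.
Control values → pooled ranks: 37→7, 15→3, 34→5.5
Mean rank = (7 + 3 + 5.5) / 3 = 5.17

5.17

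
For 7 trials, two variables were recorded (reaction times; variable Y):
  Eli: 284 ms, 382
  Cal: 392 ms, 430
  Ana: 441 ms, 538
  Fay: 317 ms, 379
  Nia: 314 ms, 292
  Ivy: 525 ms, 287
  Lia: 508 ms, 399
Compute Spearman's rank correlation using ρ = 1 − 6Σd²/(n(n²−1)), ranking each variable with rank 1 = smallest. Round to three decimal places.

Ranks of variable 1: 1, 4, 5, 3, 2, 7, 6
Ranks of variable 2: 4, 6, 7, 3, 2, 1, 5
d = r₁ − r₂: -3, -2, -2, 0, 0, 6, 1
d²: 9, 4, 4, 0, 0, 36, 1; Σd² = 54
ρ = 1 − 6·54/(7·48) = 1 − 324/336 = 0.036

0.036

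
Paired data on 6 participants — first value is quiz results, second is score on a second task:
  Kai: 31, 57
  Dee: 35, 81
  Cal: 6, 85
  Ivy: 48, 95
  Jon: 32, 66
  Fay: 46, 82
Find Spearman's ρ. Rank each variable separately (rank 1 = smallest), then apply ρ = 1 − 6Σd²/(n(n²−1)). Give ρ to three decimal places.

Ranks of variable 1: 2, 4, 1, 6, 3, 5
Ranks of variable 2: 1, 3, 5, 6, 2, 4
d = r₁ − r₂: 1, 1, -4, 0, 1, 1
d²: 1, 1, 16, 0, 1, 1; Σd² = 20
ρ = 1 − 6·20/(6·35) = 1 − 120/210 = 0.429

0.429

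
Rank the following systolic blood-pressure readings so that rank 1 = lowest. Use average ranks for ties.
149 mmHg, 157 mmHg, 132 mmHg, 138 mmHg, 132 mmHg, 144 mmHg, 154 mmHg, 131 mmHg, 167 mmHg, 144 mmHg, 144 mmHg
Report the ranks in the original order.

8, 10, 2.5, 4, 2.5, 6, 9, 1, 11, 6, 6

Sorted (ascending): 131, 132, 132, 138, 144, 144, 144, 149, 154, 157, 167
The 2 values of 132 occupy positions 2–3 → average rank (2+3)/2 = 2.5.
The 3 values of 144 occupy positions 5–7 → average rank 6.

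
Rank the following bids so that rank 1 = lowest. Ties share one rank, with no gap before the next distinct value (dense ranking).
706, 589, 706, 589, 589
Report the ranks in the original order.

2, 1, 2, 1, 1

Sorted (ascending): 589, 589, 589, 706, 706
The 3 values of 589 share dense rank 1.
The 2 values of 706 share dense rank 2.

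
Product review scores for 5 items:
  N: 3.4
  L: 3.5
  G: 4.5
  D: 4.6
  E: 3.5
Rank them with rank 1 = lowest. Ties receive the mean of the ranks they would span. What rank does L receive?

2.5

Sorted (ascending): 3.4, 3.5, 3.5, 4.5, 4.6
The 2 values of 3.5 occupy positions 2–3 → average rank (2+3)/2 = 2.5.
L has value 3.5 → rank 2.5.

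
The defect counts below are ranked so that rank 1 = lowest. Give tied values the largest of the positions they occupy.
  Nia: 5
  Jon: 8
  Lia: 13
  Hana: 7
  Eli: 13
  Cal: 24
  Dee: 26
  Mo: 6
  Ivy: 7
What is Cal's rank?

8

Sorted (ascending): 5, 6, 7, 7, 8, 13, 13, 24, 26
The 2 values of 7 occupy positions 3–4 → each gets rank 4.
The 2 values of 13 occupy positions 6–7 → each gets rank 7.
Cal has value 24 → rank 8.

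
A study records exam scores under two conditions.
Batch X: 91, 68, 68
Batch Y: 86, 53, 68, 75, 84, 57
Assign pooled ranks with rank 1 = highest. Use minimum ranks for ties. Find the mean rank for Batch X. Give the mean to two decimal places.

3.67

Sorted (descending): 91, 86, 84, 75, 68, 68, 68, 57, 53
The 3 values of 68 occupy positions 5–7 → each gets rank 5.
Batch X values → pooled ranks: 91→1, 68→5, 68→5
Mean rank = (1 + 5 + 5) / 3 = 3.67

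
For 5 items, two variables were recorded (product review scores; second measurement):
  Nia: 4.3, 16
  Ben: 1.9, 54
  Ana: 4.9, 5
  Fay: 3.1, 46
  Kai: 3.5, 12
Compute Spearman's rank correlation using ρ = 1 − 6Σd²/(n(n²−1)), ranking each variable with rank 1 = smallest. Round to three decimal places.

-0.900

Ranks of variable 1: 4, 1, 5, 2, 3
Ranks of variable 2: 3, 5, 1, 4, 2
d = r₁ − r₂: 1, -4, 4, -2, 1
d²: 1, 16, 16, 4, 1; Σd² = 38
ρ = 1 − 6·38/(5·24) = 1 − 228/120 = -0.900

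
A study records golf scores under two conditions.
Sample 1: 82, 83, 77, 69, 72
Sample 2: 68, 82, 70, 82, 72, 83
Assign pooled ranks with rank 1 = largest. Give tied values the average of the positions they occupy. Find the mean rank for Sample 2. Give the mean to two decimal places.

6.17

Sorted (descending): 83, 83, 82, 82, 82, 77, 72, 72, 70, 69, 68
The 2 values of 83 occupy positions 1–2 → average rank (1+2)/2 = 1.5.
The 3 values of 82 occupy positions 3–5 → average rank 4.
The 2 values of 72 occupy positions 7–8 → average rank (7+8)/2 = 7.5.
Sample 2 values → pooled ranks: 68→11, 82→4, 70→9, 82→4, 72→7.5, 83→1.5
Mean rank = (11 + 4 + 9 + 4 + 7.5 + 1.5) / 6 = 6.17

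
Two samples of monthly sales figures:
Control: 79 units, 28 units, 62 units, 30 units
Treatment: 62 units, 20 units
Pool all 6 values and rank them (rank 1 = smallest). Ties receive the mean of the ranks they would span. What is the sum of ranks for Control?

15.5

Sorted (ascending): 20, 28, 30, 62, 62, 79
The 2 values of 62 occupy positions 4–5 → average rank (4+5)/2 = 4.5.
Control values → pooled ranks: 79→6, 28→2, 62→4.5, 30→3
Rank sum = 6 + 2 + 4.5 + 3 = 15.5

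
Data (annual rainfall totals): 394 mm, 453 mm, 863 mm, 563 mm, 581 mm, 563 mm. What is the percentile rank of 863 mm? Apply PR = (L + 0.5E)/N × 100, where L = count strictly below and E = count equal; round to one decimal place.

N = 6.
Strictly below 863: 5. Equal to 863: 1.
PR = (5 + 0.5·1)/6 × 100 = 91.7

91.7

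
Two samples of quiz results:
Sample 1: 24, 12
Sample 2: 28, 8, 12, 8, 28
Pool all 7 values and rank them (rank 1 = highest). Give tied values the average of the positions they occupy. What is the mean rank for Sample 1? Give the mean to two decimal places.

3.75

Sorted (descending): 28, 28, 24, 12, 12, 8, 8
The 2 values of 28 occupy positions 1–2 → average rank (1+2)/2 = 1.5.
The 2 values of 12 occupy positions 4–5 → average rank (4+5)/2 = 4.5.
The 2 values of 8 occupy positions 6–7 → average rank (6+7)/2 = 6.5.
Sample 1 values → pooled ranks: 24→3, 12→4.5
Mean rank = (3 + 4.5) / 2 = 3.75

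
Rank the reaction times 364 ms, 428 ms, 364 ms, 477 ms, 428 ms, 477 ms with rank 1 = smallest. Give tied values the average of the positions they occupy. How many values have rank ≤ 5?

4

Sorted (ascending): 364, 364, 428, 428, 477, 477
The 2 values of 364 occupy positions 1–2 → average rank (1+2)/2 = 1.5.
The 2 values of 428 occupy positions 3–4 → average rank (3+4)/2 = 3.5.
The 2 values of 477 occupy positions 5–6 → average rank (5+6)/2 = 5.5.
Ranks ≤ 5: {1.5, 1.5, 3.5, 3.5} → 4 values.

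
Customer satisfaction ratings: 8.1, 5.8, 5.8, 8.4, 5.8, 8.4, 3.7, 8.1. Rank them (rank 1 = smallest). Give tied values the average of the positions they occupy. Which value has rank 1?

3.7

Sorted (ascending): 3.7, 5.8, 5.8, 5.8, 8.1, 8.1, 8.4, 8.4
The 3 values of 5.8 occupy positions 2–4 → average rank 3.
The 2 values of 8.1 occupy positions 5–6 → average rank (5+6)/2 = 5.5.
The 2 values of 8.4 occupy positions 7–8 → average rank (7+8)/2 = 7.5.
Rank 1 → value 3.7.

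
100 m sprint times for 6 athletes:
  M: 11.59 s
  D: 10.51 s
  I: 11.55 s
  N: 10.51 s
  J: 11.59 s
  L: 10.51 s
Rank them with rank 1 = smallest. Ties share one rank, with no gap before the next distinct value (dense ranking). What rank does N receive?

1

Sorted (ascending): 10.51, 10.51, 10.51, 11.55, 11.59, 11.59
The 3 values of 10.51 share dense rank 1.
The 2 values of 11.59 share dense rank 3.
Remaining distinct values take the next consecutive integers.
N has value 10.51 s → rank 1.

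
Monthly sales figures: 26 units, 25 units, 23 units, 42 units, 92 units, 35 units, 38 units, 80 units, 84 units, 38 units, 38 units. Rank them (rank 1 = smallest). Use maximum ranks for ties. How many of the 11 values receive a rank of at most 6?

Sorted (ascending): 23, 25, 26, 35, 38, 38, 38, 42, 80, 84, 92
The 3 values of 38 occupy positions 5–7 → each gets rank 7.
Ranks ≤ 6: {1, 2, 3, 4} → 4 values.

4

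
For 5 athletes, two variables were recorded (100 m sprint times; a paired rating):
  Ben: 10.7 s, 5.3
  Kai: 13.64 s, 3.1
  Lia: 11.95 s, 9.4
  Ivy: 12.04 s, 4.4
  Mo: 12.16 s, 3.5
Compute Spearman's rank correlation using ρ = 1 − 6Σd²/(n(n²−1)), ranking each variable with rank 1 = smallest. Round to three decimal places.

-0.900

Ranks of variable 1: 1, 5, 2, 3, 4
Ranks of variable 2: 4, 1, 5, 3, 2
d = r₁ − r₂: -3, 4, -3, 0, 2
d²: 9, 16, 9, 0, 4; Σd² = 38
ρ = 1 − 6·38/(5·24) = 1 − 228/120 = -0.900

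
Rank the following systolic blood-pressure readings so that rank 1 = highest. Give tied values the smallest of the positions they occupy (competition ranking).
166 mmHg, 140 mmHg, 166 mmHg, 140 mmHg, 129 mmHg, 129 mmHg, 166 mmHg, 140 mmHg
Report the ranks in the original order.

1, 4, 1, 4, 7, 7, 1, 4

Sorted (descending): 166, 166, 166, 140, 140, 140, 129, 129
The 3 values of 166 occupy positions 1–3 → each gets rank 1.
The 3 values of 140 occupy positions 4–6 → each gets rank 4.
The 2 values of 129 occupy positions 7–8 → each gets rank 7.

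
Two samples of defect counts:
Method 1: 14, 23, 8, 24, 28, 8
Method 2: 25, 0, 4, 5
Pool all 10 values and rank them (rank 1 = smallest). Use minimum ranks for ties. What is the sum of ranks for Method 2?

15

Sorted (ascending): 0, 4, 5, 8, 8, 14, 23, 24, 25, 28
The 2 values of 8 occupy positions 4–5 → each gets rank 4.
Method 2 values → pooled ranks: 25→9, 0→1, 4→2, 5→3
Rank sum = 9 + 1 + 2 + 3 = 15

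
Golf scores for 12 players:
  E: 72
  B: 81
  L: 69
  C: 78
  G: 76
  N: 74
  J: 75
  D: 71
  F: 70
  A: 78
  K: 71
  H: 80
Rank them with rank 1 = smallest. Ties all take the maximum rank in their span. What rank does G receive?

Sorted (ascending): 69, 70, 71, 71, 72, 74, 75, 76, 78, 78, 80, 81
The 2 values of 71 occupy positions 3–4 → each gets rank 4.
The 2 values of 78 occupy positions 9–10 → each gets rank 10.
G has value 76 → rank 8.

8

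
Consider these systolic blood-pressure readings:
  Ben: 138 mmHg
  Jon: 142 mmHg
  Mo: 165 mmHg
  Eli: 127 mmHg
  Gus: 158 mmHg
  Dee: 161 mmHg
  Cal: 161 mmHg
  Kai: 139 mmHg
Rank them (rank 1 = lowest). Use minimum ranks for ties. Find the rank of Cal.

Sorted (ascending): 127, 138, 139, 142, 158, 161, 161, 165
The 2 values of 161 occupy positions 6–7 → each gets rank 6.
Cal has value 161 mmHg → rank 6.

6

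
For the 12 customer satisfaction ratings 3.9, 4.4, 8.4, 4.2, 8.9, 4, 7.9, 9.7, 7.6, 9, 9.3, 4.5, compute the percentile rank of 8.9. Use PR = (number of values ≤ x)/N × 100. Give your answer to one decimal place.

75.0

N = 12.
Strictly below 8.9: 8. Equal to 8.9: 1.
PR = 9/12 × 100 = 75.0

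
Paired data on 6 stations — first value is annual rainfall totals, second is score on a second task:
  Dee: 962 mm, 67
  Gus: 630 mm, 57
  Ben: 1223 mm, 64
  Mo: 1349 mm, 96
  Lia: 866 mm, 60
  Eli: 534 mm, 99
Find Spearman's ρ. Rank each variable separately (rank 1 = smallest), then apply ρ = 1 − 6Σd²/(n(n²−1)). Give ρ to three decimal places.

0.086

Ranks of variable 1: 4, 2, 5, 6, 3, 1
Ranks of variable 2: 4, 1, 3, 5, 2, 6
d = r₁ − r₂: 0, 1, 2, 1, 1, -5
d²: 0, 1, 4, 1, 1, 25; Σd² = 32
ρ = 1 − 6·32/(6·35) = 1 − 192/210 = 0.086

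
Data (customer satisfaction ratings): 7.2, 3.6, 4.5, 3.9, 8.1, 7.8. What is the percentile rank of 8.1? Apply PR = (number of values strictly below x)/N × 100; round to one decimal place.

N = 6.
Strictly below 8.1: 5. Equal to 8.1: 1.
PR = 5/6 × 100 = 83.3

83.3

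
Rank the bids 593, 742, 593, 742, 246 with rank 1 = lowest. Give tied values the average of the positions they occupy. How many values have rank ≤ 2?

1

Sorted (ascending): 246, 593, 593, 742, 742
The 2 values of 593 occupy positions 2–3 → average rank (2+3)/2 = 2.5.
The 2 values of 742 occupy positions 4–5 → average rank (4+5)/2 = 4.5.
Ranks ≤ 2: {1} → 1 value.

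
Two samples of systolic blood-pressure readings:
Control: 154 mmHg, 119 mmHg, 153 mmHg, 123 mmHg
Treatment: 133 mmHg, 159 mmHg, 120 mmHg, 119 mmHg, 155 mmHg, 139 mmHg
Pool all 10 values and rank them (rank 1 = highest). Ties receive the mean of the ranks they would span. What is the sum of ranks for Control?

Sorted (descending): 159, 155, 154, 153, 139, 133, 123, 120, 119, 119
The 2 values of 119 occupy positions 9–10 → average rank (9+10)/2 = 9.5.
Control values → pooled ranks: 154→3, 119→9.5, 153→4, 123→7
Rank sum = 3 + 9.5 + 4 + 7 = 23.5

23.5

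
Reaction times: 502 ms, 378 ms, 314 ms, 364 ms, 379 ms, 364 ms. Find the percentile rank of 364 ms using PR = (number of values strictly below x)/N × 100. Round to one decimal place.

N = 6.
Strictly below 364: 1. Equal to 364: 2.
PR = 1/6 × 100 = 16.7

16.7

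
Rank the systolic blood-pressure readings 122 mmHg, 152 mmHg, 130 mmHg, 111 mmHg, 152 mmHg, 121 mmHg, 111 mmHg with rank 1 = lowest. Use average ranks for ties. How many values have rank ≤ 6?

Sorted (ascending): 111, 111, 121, 122, 130, 152, 152
The 2 values of 111 occupy positions 1–2 → average rank (1+2)/2 = 1.5.
The 2 values of 152 occupy positions 6–7 → average rank (6+7)/2 = 6.5.
Ranks ≤ 6: {1.5, 1.5, 3, 4, 5} → 5 values.

5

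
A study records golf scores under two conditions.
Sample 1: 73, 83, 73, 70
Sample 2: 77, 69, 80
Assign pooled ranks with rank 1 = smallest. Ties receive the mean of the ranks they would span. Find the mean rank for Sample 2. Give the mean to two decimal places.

Sorted (ascending): 69, 70, 73, 73, 77, 80, 83
The 2 values of 73 occupy positions 3–4 → average rank (3+4)/2 = 3.5.
Sample 2 values → pooled ranks: 77→5, 69→1, 80→6
Mean rank = (5 + 1 + 6) / 3 = 4.00

4.00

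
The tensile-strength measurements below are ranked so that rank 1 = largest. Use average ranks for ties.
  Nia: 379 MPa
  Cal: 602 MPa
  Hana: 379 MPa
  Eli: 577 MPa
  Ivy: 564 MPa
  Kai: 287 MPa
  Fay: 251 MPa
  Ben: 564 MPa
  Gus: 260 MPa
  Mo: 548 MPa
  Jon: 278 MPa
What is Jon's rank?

Sorted (descending): 602, 577, 564, 564, 548, 379, 379, 287, 278, 260, 251
The 2 values of 564 occupy positions 3–4 → average rank (3+4)/2 = 3.5.
The 2 values of 379 occupy positions 6–7 → average rank (6+7)/2 = 6.5.
Jon has value 278 MPa → rank 9.

9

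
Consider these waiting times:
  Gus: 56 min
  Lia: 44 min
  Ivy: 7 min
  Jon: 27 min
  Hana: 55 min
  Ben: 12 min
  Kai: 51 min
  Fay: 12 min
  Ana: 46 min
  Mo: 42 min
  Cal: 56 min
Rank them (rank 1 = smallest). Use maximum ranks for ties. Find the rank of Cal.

Sorted (ascending): 7, 12, 12, 27, 42, 44, 46, 51, 55, 56, 56
The 2 values of 12 occupy positions 2–3 → each gets rank 3.
The 2 values of 56 occupy positions 10–11 → each gets rank 11.
Cal has value 56 min → rank 11.

11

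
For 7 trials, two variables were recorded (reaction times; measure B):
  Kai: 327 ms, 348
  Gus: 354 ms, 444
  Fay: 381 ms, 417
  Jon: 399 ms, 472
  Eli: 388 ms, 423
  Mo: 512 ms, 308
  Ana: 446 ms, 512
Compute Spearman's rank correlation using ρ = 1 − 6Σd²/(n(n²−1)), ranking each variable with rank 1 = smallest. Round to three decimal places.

0.143

Ranks of variable 1: 1, 2, 3, 5, 4, 7, 6
Ranks of variable 2: 2, 5, 3, 6, 4, 1, 7
d = r₁ − r₂: -1, -3, 0, -1, 0, 6, -1
d²: 1, 9, 0, 1, 0, 36, 1; Σd² = 48
ρ = 1 − 6·48/(7·48) = 1 − 288/336 = 0.143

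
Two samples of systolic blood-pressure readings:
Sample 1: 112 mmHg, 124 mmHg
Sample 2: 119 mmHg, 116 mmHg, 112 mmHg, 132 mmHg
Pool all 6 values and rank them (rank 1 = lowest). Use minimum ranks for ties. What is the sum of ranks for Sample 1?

6

Sorted (ascending): 112, 112, 116, 119, 124, 132
The 2 values of 112 occupy positions 1–2 → each gets rank 1.
Sample 1 values → pooled ranks: 112→1, 124→5
Rank sum = 1 + 5 = 6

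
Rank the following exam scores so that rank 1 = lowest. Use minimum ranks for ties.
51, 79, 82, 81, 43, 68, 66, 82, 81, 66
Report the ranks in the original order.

Sorted (ascending): 43, 51, 66, 66, 68, 79, 81, 81, 82, 82
The 2 values of 66 occupy positions 3–4 → each gets rank 3.
The 2 values of 81 occupy positions 7–8 → each gets rank 7.
The 2 values of 82 occupy positions 9–10 → each gets rank 9.

2, 6, 9, 7, 1, 5, 3, 9, 7, 3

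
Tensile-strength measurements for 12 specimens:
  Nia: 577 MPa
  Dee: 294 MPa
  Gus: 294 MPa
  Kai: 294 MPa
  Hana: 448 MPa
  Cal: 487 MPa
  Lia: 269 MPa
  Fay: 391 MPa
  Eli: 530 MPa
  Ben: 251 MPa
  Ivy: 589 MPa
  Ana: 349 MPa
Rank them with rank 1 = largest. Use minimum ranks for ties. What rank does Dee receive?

8

Sorted (descending): 589, 577, 530, 487, 448, 391, 349, 294, 294, 294, 269, 251
The 3 values of 294 occupy positions 8–10 → each gets rank 8.
Dee has value 294 MPa → rank 8.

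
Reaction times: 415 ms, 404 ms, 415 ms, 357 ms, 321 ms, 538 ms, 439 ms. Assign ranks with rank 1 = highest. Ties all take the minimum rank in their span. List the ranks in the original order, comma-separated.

Sorted (descending): 538, 439, 415, 415, 404, 357, 321
The 2 values of 415 occupy positions 3–4 → each gets rank 3.

3, 5, 3, 6, 7, 1, 2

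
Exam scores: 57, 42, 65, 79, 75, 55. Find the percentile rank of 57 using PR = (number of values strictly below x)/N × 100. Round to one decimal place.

33.3

N = 6.
Strictly below 57: 2. Equal to 57: 1.
PR = 2/6 × 100 = 33.3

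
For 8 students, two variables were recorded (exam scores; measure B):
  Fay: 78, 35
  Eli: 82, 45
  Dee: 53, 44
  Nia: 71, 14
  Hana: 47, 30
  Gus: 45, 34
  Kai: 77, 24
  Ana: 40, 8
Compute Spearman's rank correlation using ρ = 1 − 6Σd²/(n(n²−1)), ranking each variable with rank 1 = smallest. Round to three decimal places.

Ranks of variable 1: 7, 8, 4, 5, 3, 2, 6, 1
Ranks of variable 2: 6, 8, 7, 2, 4, 5, 3, 1
d = r₁ − r₂: 1, 0, -3, 3, -1, -3, 3, 0
d²: 1, 0, 9, 9, 1, 9, 9, 0; Σd² = 38
ρ = 1 − 6·38/(8·63) = 1 − 228/504 = 0.548

0.548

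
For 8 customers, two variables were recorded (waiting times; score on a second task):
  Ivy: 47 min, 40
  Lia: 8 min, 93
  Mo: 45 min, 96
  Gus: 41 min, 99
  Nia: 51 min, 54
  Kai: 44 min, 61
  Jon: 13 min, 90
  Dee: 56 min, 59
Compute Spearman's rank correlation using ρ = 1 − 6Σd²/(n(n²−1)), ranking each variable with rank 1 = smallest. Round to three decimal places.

Ranks of variable 1: 6, 1, 5, 3, 7, 4, 2, 8
Ranks of variable 2: 1, 6, 7, 8, 2, 4, 5, 3
d = r₁ − r₂: 5, -5, -2, -5, 5, 0, -3, 5
d²: 25, 25, 4, 25, 25, 0, 9, 25; Σd² = 138
ρ = 1 − 6·138/(8·63) = 1 − 828/504 = -0.643

-0.643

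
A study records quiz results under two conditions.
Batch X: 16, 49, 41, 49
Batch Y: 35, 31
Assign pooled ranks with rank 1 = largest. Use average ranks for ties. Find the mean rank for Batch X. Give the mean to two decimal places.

3.00

Sorted (descending): 49, 49, 41, 35, 31, 16
The 2 values of 49 occupy positions 1–2 → average rank (1+2)/2 = 1.5.
Batch X values → pooled ranks: 16→6, 49→1.5, 41→3, 49→1.5
Mean rank = (6 + 1.5 + 3 + 1.5) / 4 = 3.00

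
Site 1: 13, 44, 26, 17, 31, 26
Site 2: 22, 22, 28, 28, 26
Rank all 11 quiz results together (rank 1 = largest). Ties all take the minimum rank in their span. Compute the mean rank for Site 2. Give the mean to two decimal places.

Sorted (descending): 44, 31, 28, 28, 26, 26, 26, 22, 22, 17, 13
The 2 values of 28 occupy positions 3–4 → each gets rank 3.
The 3 values of 26 occupy positions 5–7 → each gets rank 5.
The 2 values of 22 occupy positions 8–9 → each gets rank 8.
Site 2 values → pooled ranks: 22→8, 22→8, 28→3, 28→3, 26→5
Mean rank = (8 + 8 + 3 + 3 + 5) / 5 = 5.40

5.40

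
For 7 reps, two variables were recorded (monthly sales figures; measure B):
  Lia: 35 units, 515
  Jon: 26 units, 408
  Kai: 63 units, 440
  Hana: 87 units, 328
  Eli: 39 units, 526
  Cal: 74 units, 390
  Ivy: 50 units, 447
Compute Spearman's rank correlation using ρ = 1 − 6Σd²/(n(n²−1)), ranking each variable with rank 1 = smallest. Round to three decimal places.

Ranks of variable 1: 2, 1, 5, 7, 3, 6, 4
Ranks of variable 2: 6, 3, 4, 1, 7, 2, 5
d = r₁ − r₂: -4, -2, 1, 6, -4, 4, -1
d²: 16, 4, 1, 36, 16, 16, 1; Σd² = 90
ρ = 1 − 6·90/(7·48) = 1 − 540/336 = -0.607

-0.607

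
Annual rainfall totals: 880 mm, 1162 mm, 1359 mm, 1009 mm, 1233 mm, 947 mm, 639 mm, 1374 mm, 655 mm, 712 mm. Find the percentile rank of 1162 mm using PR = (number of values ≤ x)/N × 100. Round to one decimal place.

N = 10.
Strictly below 1162: 6. Equal to 1162: 1.
PR = 7/10 × 100 = 70.0

70.0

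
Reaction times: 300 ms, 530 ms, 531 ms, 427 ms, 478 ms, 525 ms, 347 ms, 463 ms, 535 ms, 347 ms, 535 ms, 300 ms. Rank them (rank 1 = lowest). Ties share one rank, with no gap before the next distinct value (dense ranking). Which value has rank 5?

478

Sorted (ascending): 300, 300, 347, 347, 427, 463, 478, 525, 530, 531, 535, 535
The 2 values of 300 share dense rank 1.
The 2 values of 347 share dense rank 2.
The 2 values of 535 share dense rank 9.
Remaining distinct values take the next consecutive integers.
Rank 5 → value 478.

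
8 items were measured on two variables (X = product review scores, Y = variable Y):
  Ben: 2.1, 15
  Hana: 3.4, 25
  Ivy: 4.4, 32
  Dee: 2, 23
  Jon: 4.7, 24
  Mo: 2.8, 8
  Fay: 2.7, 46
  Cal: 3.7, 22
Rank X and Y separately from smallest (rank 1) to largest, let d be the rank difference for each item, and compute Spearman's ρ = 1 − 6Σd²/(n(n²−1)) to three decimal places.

0.262

Ranks of variable 1: 2, 5, 7, 1, 8, 4, 3, 6
Ranks of variable 2: 2, 6, 7, 4, 5, 1, 8, 3
d = r₁ − r₂: 0, -1, 0, -3, 3, 3, -5, 3
d²: 0, 1, 0, 9, 9, 9, 25, 9; Σd² = 62
ρ = 1 − 6·62/(8·63) = 1 − 372/504 = 0.262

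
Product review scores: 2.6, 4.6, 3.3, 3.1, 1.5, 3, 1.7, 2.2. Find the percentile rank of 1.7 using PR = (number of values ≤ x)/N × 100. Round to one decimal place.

25.0

N = 8.
Strictly below 1.7: 1. Equal to 1.7: 1.
PR = 2/8 × 100 = 25.0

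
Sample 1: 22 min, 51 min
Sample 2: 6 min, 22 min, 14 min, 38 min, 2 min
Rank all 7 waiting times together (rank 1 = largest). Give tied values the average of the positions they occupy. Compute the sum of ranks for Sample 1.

Sorted (descending): 51, 38, 22, 22, 14, 6, 2
The 2 values of 22 occupy positions 3–4 → average rank (3+4)/2 = 3.5.
Sample 1 values → pooled ranks: 22→3.5, 51→1
Rank sum = 3.5 + 1 = 4.5

4.5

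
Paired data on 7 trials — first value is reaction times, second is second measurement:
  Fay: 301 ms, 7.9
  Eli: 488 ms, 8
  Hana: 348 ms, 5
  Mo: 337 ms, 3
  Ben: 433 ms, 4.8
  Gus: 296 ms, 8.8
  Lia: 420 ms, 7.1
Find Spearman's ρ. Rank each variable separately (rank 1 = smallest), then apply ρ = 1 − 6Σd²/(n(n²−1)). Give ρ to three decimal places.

-0.214

Ranks of variable 1: 2, 7, 4, 3, 6, 1, 5
Ranks of variable 2: 5, 6, 3, 1, 2, 7, 4
d = r₁ − r₂: -3, 1, 1, 2, 4, -6, 1
d²: 9, 1, 1, 4, 16, 36, 1; Σd² = 68
ρ = 1 − 6·68/(7·48) = 1 − 408/336 = -0.214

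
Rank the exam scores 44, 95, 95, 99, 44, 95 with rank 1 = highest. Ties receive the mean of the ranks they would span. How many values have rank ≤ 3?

4

Sorted (descending): 99, 95, 95, 95, 44, 44
The 3 values of 95 occupy positions 2–4 → average rank 3.
The 2 values of 44 occupy positions 5–6 → average rank (5+6)/2 = 5.5.
Ranks ≤ 3: {1, 3, 3, 3} → 4 values.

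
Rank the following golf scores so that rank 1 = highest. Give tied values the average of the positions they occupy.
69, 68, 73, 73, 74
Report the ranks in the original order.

Sorted (descending): 74, 73, 73, 69, 68
The 2 values of 73 occupy positions 2–3 → average rank (2+3)/2 = 2.5.

4, 5, 2.5, 2.5, 1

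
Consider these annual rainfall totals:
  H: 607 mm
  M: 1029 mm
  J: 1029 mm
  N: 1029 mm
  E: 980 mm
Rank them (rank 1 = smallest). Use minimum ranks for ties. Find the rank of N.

3

Sorted (ascending): 607, 980, 1029, 1029, 1029
The 3 values of 1029 occupy positions 3–5 → each gets rank 3.
N has value 1029 mm → rank 3.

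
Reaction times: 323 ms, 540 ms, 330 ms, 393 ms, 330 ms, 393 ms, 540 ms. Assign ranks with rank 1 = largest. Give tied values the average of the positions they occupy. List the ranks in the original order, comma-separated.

7, 1.5, 5.5, 3.5, 5.5, 3.5, 1.5

Sorted (descending): 540, 540, 393, 393, 330, 330, 323
The 2 values of 540 occupy positions 1–2 → average rank (1+2)/2 = 1.5.
The 2 values of 393 occupy positions 3–4 → average rank (3+4)/2 = 3.5.
The 2 values of 330 occupy positions 5–6 → average rank (5+6)/2 = 5.5.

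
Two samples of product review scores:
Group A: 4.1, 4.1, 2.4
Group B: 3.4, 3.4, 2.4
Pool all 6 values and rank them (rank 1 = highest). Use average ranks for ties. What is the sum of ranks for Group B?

12.5

Sorted (descending): 4.1, 4.1, 3.4, 3.4, 2.4, 2.4
The 2 values of 4.1 occupy positions 1–2 → average rank (1+2)/2 = 1.5.
The 2 values of 3.4 occupy positions 3–4 → average rank (3+4)/2 = 3.5.
The 2 values of 2.4 occupy positions 5–6 → average rank (5+6)/2 = 5.5.
Group B values → pooled ranks: 3.4→3.5, 3.4→3.5, 2.4→5.5
Rank sum = 3.5 + 3.5 + 5.5 = 12.5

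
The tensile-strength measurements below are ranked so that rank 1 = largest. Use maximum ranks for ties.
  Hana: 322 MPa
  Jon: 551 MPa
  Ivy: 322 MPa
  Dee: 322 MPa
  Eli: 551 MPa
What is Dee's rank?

5

Sorted (descending): 551, 551, 322, 322, 322
The 2 values of 551 occupy positions 1–2 → each gets rank 2.
The 3 values of 322 occupy positions 3–5 → each gets rank 5.
Dee has value 322 MPa → rank 5.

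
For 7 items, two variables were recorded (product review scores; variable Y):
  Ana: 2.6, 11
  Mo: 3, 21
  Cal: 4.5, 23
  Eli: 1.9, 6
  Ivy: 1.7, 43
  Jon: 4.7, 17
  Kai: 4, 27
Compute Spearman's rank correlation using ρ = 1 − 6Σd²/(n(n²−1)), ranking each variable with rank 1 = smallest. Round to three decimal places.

0.000

Ranks of variable 1: 3, 4, 6, 2, 1, 7, 5
Ranks of variable 2: 2, 4, 5, 1, 7, 3, 6
d = r₁ − r₂: 1, 0, 1, 1, -6, 4, -1
d²: 1, 0, 1, 1, 36, 16, 1; Σd² = 56
ρ = 1 − 6·56/(7·48) = 1 − 336/336 = 0.000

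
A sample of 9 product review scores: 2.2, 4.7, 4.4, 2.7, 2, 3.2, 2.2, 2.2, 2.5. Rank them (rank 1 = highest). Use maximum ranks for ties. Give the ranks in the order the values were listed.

8, 1, 2, 4, 9, 3, 8, 8, 5

Sorted (descending): 4.7, 4.4, 3.2, 2.7, 2.5, 2.2, 2.2, 2.2, 2
The 3 values of 2.2 occupy positions 6–8 → each gets rank 8.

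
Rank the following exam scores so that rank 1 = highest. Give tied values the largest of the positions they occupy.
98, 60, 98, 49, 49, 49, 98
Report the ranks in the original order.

Sorted (descending): 98, 98, 98, 60, 49, 49, 49
The 3 values of 98 occupy positions 1–3 → each gets rank 3.
The 3 values of 49 occupy positions 5–7 → each gets rank 7.

3, 4, 3, 7, 7, 7, 3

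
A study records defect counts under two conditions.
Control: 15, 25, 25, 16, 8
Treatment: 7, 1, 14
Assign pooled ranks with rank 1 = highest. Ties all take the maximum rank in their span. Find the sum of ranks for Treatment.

20

Sorted (descending): 25, 25, 16, 15, 14, 8, 7, 1
The 2 values of 25 occupy positions 1–2 → each gets rank 2.
Treatment values → pooled ranks: 7→7, 1→8, 14→5
Rank sum = 7 + 8 + 5 = 20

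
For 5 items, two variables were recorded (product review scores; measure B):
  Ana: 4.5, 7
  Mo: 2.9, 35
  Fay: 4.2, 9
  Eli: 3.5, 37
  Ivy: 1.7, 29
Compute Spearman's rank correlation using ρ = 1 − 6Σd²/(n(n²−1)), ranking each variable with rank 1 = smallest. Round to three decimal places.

-0.600

Ranks of variable 1: 5, 2, 4, 3, 1
Ranks of variable 2: 1, 4, 2, 5, 3
d = r₁ − r₂: 4, -2, 2, -2, -2
d²: 16, 4, 4, 4, 4; Σd² = 32
ρ = 1 − 6·32/(5·24) = 1 − 192/120 = -0.600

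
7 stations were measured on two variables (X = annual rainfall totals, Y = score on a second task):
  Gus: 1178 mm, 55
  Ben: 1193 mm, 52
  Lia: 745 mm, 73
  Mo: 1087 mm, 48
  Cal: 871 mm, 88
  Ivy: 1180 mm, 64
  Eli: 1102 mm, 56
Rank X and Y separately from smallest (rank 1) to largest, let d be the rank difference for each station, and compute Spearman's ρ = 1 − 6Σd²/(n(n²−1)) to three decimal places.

Ranks of variable 1: 5, 7, 1, 3, 2, 6, 4
Ranks of variable 2: 3, 2, 6, 1, 7, 5, 4
d = r₁ − r₂: 2, 5, -5, 2, -5, 1, 0
d²: 4, 25, 25, 4, 25, 1, 0; Σd² = 84
ρ = 1 − 6·84/(7·48) = 1 − 504/336 = -0.500

-0.500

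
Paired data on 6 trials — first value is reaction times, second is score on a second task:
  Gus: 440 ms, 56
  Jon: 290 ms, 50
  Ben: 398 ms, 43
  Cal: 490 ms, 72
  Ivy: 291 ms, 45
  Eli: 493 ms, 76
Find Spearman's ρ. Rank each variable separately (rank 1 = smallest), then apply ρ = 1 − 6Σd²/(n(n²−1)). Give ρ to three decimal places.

0.771

Ranks of variable 1: 4, 1, 3, 5, 2, 6
Ranks of variable 2: 4, 3, 1, 5, 2, 6
d = r₁ − r₂: 0, -2, 2, 0, 0, 0
d²: 0, 4, 4, 0, 0, 0; Σd² = 8
ρ = 1 − 6·8/(6·35) = 1 − 48/210 = 0.771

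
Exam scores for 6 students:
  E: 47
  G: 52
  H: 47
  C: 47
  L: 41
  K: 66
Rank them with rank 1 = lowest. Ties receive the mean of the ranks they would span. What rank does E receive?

3

Sorted (ascending): 41, 47, 47, 47, 52, 66
The 3 values of 47 occupy positions 2–4 → average rank 3.
E has value 47 → rank 3.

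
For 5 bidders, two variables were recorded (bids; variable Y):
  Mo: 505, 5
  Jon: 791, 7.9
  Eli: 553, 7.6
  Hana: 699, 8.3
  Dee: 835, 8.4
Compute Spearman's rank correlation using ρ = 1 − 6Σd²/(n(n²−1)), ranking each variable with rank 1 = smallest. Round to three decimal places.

0.900

Ranks of variable 1: 1, 4, 2, 3, 5
Ranks of variable 2: 1, 3, 2, 4, 5
d = r₁ − r₂: 0, 1, 0, -1, 0
d²: 0, 1, 0, 1, 0; Σd² = 2
ρ = 1 − 6·2/(5·24) = 1 − 12/120 = 0.900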